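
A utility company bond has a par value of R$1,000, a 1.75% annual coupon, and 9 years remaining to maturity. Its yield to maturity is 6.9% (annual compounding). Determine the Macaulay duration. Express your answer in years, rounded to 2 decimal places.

Periodic yield y = 0.069. Discount each cash flow and weight by its year:
  t   CF        PV=CF/(1+0.069)^t    t·PV
  1        17.50        16.3704        16.3704
  2        17.50        15.3138        30.6276
  3        17.50        14.3253        42.9760
  4        17.50        13.4007        53.6028
  5        17.50        12.5357        62.6786
  6        17.50        11.7266        70.3596
  7        17.50        10.9697        76.7878
  8        17.50        10.2616        82.0931
  9     1,017.50       558.1296     5,023.1666
  Σ                    663.0335     5,458.6624
Price P = Σ PV = 663.0335.
Macaulay duration = Σ(t·PV) / P = 5,458.6624 / 663.0335 = 8.23286 years.

8.23 years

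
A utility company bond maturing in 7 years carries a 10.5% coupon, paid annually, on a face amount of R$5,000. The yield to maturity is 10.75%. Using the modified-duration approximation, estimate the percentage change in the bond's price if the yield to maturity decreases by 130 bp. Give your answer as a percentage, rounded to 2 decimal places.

+6.20%

Periodic yield y = 0.1075. Modified duration first:
  t   CF        PV=CF/(1+0.1075)^t    t·PV
  1       525.00       474.0406       474.0406
  2       525.00       428.0277       856.0553
  3       525.00       386.4810     1,159.4429
  4       525.00       348.9670     1,395.8680
  5       525.00       315.0944     1,575.4718
  6       525.00       284.5096     1,707.0575
  7     5,525.00     2,703.4985    18,924.4897
  Σ                  4,940.6187    26,092.4258
P = 4,940.6187; D_Mac = 5.28121 yrs; D_mod = 5.28121/(1+0.1075) = 4.76858 yrs.
ΔP/P ≈ -D_mod · Δy = -4.76858 × (-0.013) = +0.061992 = +6.1992%.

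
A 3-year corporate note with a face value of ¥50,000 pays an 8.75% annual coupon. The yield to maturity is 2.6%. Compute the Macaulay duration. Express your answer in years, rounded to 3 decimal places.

2.784 years

Periodic yield y = 0.026. Discount each cash flow and weight by its year:
  t   CF        PV=CF/(1+0.026)^t    t·PV
  1     4,375.00     4,264.1326     4,264.1326
  2     4,375.00     4,156.0746     8,312.1492
  3    54,375.00    50,345.0977   151,035.2930
  Σ                 58,765.3048   163,611.5748
Price P = Σ PV = 58,765.3048.
Macaulay duration = Σ(t·PV) / P = 163,611.5748 / 58,765.3048 = 2.78415 years.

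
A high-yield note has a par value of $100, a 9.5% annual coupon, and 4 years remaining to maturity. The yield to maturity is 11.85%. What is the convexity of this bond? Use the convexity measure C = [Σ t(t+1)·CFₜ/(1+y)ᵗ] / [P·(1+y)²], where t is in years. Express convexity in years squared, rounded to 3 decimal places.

13.287

With y = 0.1185:
  t   CF        PV=CF/(1+0.1185)^t    t·PV        t(t+1)·PV
  1         9.50         8.4935         8.4935          16.9870
  2         9.50         7.5937        15.1873          45.5620
  3         9.50         6.7892        20.3675          81.4698
  4       109.50        69.9633       279.8531       1,399.2656
  Σ                     92.8396       323.9014       1,543.2845
P = 92.8396.
Convexity = Σ t(t+1)·PV / [P·(1+y)²] = 1,543.2845 / (92.8396 × 1.251042) = 13.28742.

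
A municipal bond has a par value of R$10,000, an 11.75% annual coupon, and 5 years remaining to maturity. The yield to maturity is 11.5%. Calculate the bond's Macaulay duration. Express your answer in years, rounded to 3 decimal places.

4.058 years

Periodic yield y = 0.115. Discount each cash flow and weight by its year:
  t   CF        PV=CF/(1+0.115)^t    t·PV
  1     1,175.00     1,053.8117     1,053.8117
  2     1,175.00       945.1226     1,890.2451
  3     1,175.00       847.6436     2,542.9307
  4     1,175.00       760.2184     3,040.8737
  5    11,175.00     6,484.4507    32,422.2537
  Σ                 10,091.2469    40,950.1149
Price P = Σ PV = 10,091.2469.
Macaulay duration = Σ(t·PV) / P = 40,950.1149 / 10,091.2469 = 4.05798 years.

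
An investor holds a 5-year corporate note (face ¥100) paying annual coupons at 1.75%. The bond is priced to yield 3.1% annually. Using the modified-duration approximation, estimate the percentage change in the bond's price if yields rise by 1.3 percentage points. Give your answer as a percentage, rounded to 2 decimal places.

Periodic yield y = 0.031. Modified duration first:
  t   CF        PV=CF/(1+0.031)^t    t·PV
  1         1.75         1.6974         1.6974
  2         1.75         1.6463         3.2927
  3         1.75         1.5968         4.7905
  4         1.75         1.5488         6.1953
  5       101.75        87.3456       436.7281
  Σ                     93.8350       452.7040
P = 93.8350; D_Mac = 4.82447 yrs; D_mod = 4.82447/(1+0.031) = 4.67941 yrs.
ΔP/P ≈ -D_mod · Δy = -4.67941 × (+0.013) = -0.060832 = -6.0832%.

-6.08%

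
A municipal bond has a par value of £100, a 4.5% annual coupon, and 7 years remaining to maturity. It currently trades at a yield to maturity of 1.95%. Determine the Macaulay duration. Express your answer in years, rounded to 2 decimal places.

6.23 years

Periodic yield y = 0.0195. Discount each cash flow and weight by its year:
  t   CF        PV=CF/(1+0.0195)^t    t·PV
  1         4.50         4.4139         4.4139
  2         4.50         4.3295         8.6590
  3         4.50         4.2467        12.7401
  4         4.50         4.1655        16.6619
  5         4.50         4.0858        20.4290
  6         4.50         4.0076        24.0459
  7       104.50        91.2863       639.0042
  Σ                    116.5353       725.9539
Price P = Σ PV = 116.5353.
Macaulay duration = Σ(t·PV) / P = 725.9539 / 116.5353 = 6.22947 years.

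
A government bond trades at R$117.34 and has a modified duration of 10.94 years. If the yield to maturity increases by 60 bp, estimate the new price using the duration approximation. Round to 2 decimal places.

Duration approximation: ΔP/P ≈ -D_mod · Δy = -10.94 × (+0.006) = -0.065640.
New price ≈ 117.34 × (1 - 0.065640) = 109.6378024.

R$109.64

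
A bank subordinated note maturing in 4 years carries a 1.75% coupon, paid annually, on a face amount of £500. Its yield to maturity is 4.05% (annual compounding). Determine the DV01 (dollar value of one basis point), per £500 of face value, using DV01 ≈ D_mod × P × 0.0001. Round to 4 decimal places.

£0.1715

Periodic yield y = 0.0405.
  t   CF        PV=CF/(1+0.0405)^t    t·PV
  1         8.75         8.4094         8.4094
  2         8.75         8.0821        16.1642
  3         8.75         7.7675        23.3025
  4       508.75       434.0463     1,736.1853
  Σ                    458.3053     1,784.0614
P = 458.3053; D_Mac = 3.89274 yrs; D_mod = 3.74122 yrs.
DV01 ≈ 3.74122 × 458.3053 × 0.0001 = 0.171462.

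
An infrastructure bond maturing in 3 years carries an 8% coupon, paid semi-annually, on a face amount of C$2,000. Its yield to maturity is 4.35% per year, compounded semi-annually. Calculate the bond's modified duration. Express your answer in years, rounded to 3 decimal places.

2.683 years

Periodic yield y = 0.02175. First find Macaulay duration:
  t   CF        PV=CF/(1+0.02175)^t    t·PV
  1        80.00        78.2970        78.2970
  2        80.00        76.6303       153.2607
  3        80.00        74.9991       224.9973
  4        80.00        73.4026       293.6104
  5        80.00        71.8401       359.2004
  6     2,080.00     1,828.0811    10,968.4866
  Σ                  2,203.2502    12,077.8523
P = 2,203.2502; Macaulay duration = 12,077.8523 / 2,203.2502 = 5.48183 half-year periods = 2.74092 years.
Modified duration = D_Mac / (1 + y) = 2.74092 / 1.02175 = 2.68257 years.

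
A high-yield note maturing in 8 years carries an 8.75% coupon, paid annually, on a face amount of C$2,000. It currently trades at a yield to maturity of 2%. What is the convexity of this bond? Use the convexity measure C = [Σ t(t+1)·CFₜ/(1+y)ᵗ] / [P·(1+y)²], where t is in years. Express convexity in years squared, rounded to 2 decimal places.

With y = 0.02:
  t   CF        PV=CF/(1+0.02)^t    t·PV        t(t+1)·PV
  1       175.00       171.5686       171.5686         343.1373
  2       175.00       168.2045       336.4091       1,009.2272
  3       175.00       164.9064       494.7192       1,978.8769
  4       175.00       161.6729       646.6918       3,233.4590
  5       175.00       158.5029       792.5145       4,755.0868
  6       175.00       155.3950       932.3700       6,526.5897
  7       175.00       152.3480     1,066.4362       8,531.4898
  8     2,175.00     1,856.3416    14,850.7325     133,656.5921
  Σ                  2,988.9400    19,291.4418     160,034.4587
P = 2,988.9400.
Convexity = Σ t(t+1)·PV / [P·(1+y)²] = 160,034.4587 / (2,988.9400 × 1.040400) = 51.46310.

51.46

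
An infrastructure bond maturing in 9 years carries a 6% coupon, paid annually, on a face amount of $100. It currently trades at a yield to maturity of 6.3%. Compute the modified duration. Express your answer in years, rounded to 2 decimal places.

6.76 years

Periodic yield y = 0.063. First find Macaulay duration:
  t   CF        PV=CF/(1+0.063)^t    t·PV
  1         6.00         5.6444         5.6444
  2         6.00         5.3099        10.6198
  3         6.00         4.9952        14.9856
  4         6.00         4.6991        18.7966
  5         6.00         4.4206        22.1032
  6         6.00         4.1586        24.9519
  7         6.00         3.9122        27.3852
  8         6.00         3.6803        29.4425
  9       106.00        61.1655       550.4894
  Σ                     97.9859       704.4185
P = 97.9859; Macaulay duration = 704.4185 / 97.9859 = 7.18898 years.
Modified duration = D_Mac / (1 + y) = 7.18898 / 1.063 = 6.76292 years.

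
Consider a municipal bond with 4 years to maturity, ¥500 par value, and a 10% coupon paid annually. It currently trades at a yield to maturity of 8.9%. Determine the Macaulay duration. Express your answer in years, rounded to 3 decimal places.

Periodic yield y = 0.089. Discount each cash flow and weight by its year:
  t   CF        PV=CF/(1+0.089)^t    t·PV
  1        50.00        45.9137        45.9137
  2        50.00        42.1613        84.3226
  3        50.00        38.7156       116.1469
  4       550.00       391.0670     1,564.2680
  Σ                    517.8576     1,810.6512
Price P = Σ PV = 517.8576.
Macaulay duration = Σ(t·PV) / P = 1,810.6512 / 517.8576 = 3.49643 years.

3.496 years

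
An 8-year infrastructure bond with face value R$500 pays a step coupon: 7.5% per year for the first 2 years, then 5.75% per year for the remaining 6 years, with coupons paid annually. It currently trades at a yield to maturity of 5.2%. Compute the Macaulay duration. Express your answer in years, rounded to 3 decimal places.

6.502 years

Periodic yield y = 0.052. Discount each cash flow and weight by its year:
  t   CF        PV=CF/(1+0.052)^t    t·PV
  1        37.50        35.6464        35.6464
  2        37.50        33.8844        67.7688
  3        28.75        24.6940        74.0819
  4        28.75        23.4733        93.8934
  5        28.75        22.3131       111.5653
  6        28.75        21.2101       127.2608
  7        28.75        20.1617       141.1321
  8       528.75       352.4719     2,819.7750
  Σ                    533.8549     3,471.1235
Price P = Σ PV = 533.8549.
Macaulay duration = Σ(t·PV) / P = 3,471.1235 / 533.8549 = 6.50200 years.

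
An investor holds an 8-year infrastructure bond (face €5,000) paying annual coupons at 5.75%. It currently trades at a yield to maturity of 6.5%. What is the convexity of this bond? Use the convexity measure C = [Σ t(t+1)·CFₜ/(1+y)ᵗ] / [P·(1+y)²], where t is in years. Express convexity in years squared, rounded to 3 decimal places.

48.844

With y = 0.065:
  t   CF        PV=CF/(1+0.065)^t    t·PV        t(t+1)·PV
  1       287.50       269.9531       269.9531         539.9061
  2       287.50       253.4770       506.9541       1,520.8623
  3       287.50       238.0066       714.0198       2,856.0794
  4       287.50       223.4804       893.9216       4,469.6078
  5       287.50       209.8407     1,049.2037       6,295.2222
  6       287.50       197.0336     1,182.2014       8,275.4095
  7       287.50       185.0080     1,295.0563      10,360.4501
  8     5,287.50     3,194.8724    25,558.9792     230,030.8131
  Σ                  4,771.6718    31,470.2891     264,348.3504
P = 4,771.6718.
Convexity = Σ t(t+1)·PV / [P·(1+y)²] = 264,348.3504 / (4,771.6718 × 1.134225) = 48.84350.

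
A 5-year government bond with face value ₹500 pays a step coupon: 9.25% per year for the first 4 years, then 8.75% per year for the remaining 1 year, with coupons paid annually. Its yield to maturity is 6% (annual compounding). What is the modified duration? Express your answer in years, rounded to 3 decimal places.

4.030 years

Periodic yield y = 0.06. First find Macaulay duration:
  t   CF        PV=CF/(1+0.06)^t    t·PV
  1        46.25        43.6321        43.6321
  2        46.25        41.1623        82.3247
  3        46.25        38.8324       116.4972
  4        46.25        36.6343       146.5373
  5       543.75       406.3216     2,031.6082
  Σ                    566.5828     2,420.5994
P = 566.5828; Macaulay duration = 2,420.5994 / 566.5828 = 4.27228 years.
Modified duration = D_Mac / (1 + y) = 4.27228 / 1.06 = 4.03045 years.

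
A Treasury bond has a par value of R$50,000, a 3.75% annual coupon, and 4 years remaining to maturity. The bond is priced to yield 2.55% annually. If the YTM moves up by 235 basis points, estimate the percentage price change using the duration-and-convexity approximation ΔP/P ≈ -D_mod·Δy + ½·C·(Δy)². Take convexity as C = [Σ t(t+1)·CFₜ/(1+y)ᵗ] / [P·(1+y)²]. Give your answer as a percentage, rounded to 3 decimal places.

-8.204%

With y = 0.0255:
  t   CF        PV=CF/(1+0.0255)^t    t·PV        t(t+1)·PV
  1     1,875.00     1,828.3764     1,828.3764       3,656.7528
  2     1,875.00     1,782.9121     3,565.8243      10,697.4729
  3     1,875.00     1,738.5784     5,215.7352      20,862.9407
  4    51,875.00    46,904.6015   187,618.4061     938,092.0307
  Σ                 52,254.4685   198,228.3420     973,309.1971
P = 52,254.4685; D_Mac = 3.79352 yrs; D_mod = 3.69919 yrs; C = 17.71153.
Duration effect: -3.69919 × (+0.0235) = -0.086931
Convexity effect: 0.5 × 17.71153 × (0.0235)² = +0.0048906
ΔP/P ≈ -0.086931 + 0.0048906 = -0.082040 = -8.2040%.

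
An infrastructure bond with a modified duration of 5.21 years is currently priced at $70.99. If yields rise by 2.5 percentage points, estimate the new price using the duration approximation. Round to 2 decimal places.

$61.74

Duration approximation: ΔP/P ≈ -D_mod · Δy = -5.21 × (+0.025) = -0.130250.
New price ≈ 70.99 × (1 - 0.130250) = 61.7435525.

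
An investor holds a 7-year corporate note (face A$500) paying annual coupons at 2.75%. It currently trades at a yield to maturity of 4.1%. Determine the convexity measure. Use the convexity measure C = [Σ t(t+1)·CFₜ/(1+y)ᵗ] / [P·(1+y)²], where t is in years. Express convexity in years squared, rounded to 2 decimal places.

46.16

With y = 0.041:
  t   CF        PV=CF/(1+0.041)^t    t·PV        t(t+1)·PV
  1        13.75        13.2085        13.2085          26.4169
  2        13.75        12.6882        25.3765          76.1294
  3        13.75        12.1885        36.5655         146.2621
  4        13.75        11.7085        46.8338         234.1692
  5        13.75        11.2473        56.2366         337.4196
  6        13.75        10.8043        64.8261         453.7824
  7       513.75       387.7901     2,714.5308      21,716.2461
  Σ                    459.6354     2,957.5777      22,990.4257
P = 459.6354.
Convexity = Σ t(t+1)·PV / [P·(1+y)²] = 22,990.4257 / (459.6354 × 1.083681) = 46.15641.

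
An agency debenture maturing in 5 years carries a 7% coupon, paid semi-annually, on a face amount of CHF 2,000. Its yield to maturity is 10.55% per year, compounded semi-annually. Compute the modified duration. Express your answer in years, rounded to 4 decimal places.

4.0285 years

Periodic yield y = 0.05275. First find Macaulay duration:
  t   CF        PV=CF/(1+0.05275)^t    t·PV
  1        70.00        66.4925        66.4925
  2        70.00        63.1608       126.3216
  3        70.00        59.9960       179.9880
  4        70.00        56.9898       227.9592
  5        70.00        54.1342       270.6710
  6        70.00        51.4217       308.5303
  7        70.00        48.8451       341.9159
  8        70.00        46.3977       371.1812
  9        70.00        44.0728       396.6553
  10    2,070.00     1,237.9920    12,379.9202
  Σ                  1,729.5026    14,669.6352
P = 1,729.5026; Macaulay duration = 14,669.6352 / 1,729.5026 = 8.48200 half-year periods = 4.24100 years.
Modified duration = D_Mac / (1 + y) = 4.24100 / 1.05275 = 4.02850 years.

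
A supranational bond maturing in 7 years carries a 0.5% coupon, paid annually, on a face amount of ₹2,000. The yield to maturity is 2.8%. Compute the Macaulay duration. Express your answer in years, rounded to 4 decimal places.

6.8859 years

Periodic yield y = 0.028. Discount each cash flow and weight by its year:
  t   CF        PV=CF/(1+0.028)^t    t·PV
  1        10.00         9.7276         9.7276
  2        10.00         9.4627        18.9253
  3        10.00         9.2049        27.6148
  4        10.00         8.9542        35.8169
  5        10.00         8.7103        43.5516
  6        10.00         8.4731        50.8385
  7     2,010.00     1,656.7015    11,596.9102
  Σ                  1,711.2343    11,783.3850
Price P = Σ PV = 1,711.2343.
Macaulay duration = Σ(t·PV) / P = 11,783.3850 / 1,711.2343 = 6.88590 years.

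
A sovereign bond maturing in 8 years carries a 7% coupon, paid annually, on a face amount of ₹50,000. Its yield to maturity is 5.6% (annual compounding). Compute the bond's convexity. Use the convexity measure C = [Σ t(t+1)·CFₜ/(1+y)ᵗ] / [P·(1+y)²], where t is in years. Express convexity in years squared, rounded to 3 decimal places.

With y = 0.056:
  t   CF        PV=CF/(1+0.056)^t    t·PV        t(t+1)·PV
  1     3,500.00     3,314.3939     3,314.3939       6,628.7879
  2     3,500.00     3,138.6306     6,277.2612      18,831.7837
  3     3,500.00     2,972.1881     8,916.5643      35,666.2571
  4     3,500.00     2,814.5721    11,258.2882      56,291.4411
  5     3,500.00     2,665.3144    13,326.5722      79,959.4334
  6     3,500.00     2,523.9720    15,143.8321     106,006.8246
  7     3,500.00     2,390.1250    16,730.8751     133,847.0008
  8    53,500.00    34,597.3182   276,778.5459   2,491,006.9135
  Σ                 54,416.5144   351,746.3330   2,928,238.4421
P = 54,416.5144.
Convexity = Σ t(t+1)·PV / [P·(1+y)²] = 2,928,238.4421 / (54,416.5144 × 1.115136) = 48.25562.

48.256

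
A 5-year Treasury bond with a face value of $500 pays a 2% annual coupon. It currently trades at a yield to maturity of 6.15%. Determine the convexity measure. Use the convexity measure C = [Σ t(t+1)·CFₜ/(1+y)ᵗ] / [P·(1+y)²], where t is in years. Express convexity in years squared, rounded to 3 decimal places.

25.107

With y = 0.0615:
  t   CF        PV=CF/(1+0.0615)^t    t·PV        t(t+1)·PV
  1        10.00         9.4206         9.4206          18.8413
  2        10.00         8.8748        17.7497          53.2490
  3        10.00         8.3606        25.0819         100.3278
  4        10.00         7.8763        31.5050         157.5252
  5       510.00       378.4166     1,892.0830      11,352.4981
  Σ                    412.9490     1,975.8403      11,682.4413
P = 412.9490.
Convexity = Σ t(t+1)·PV / [P·(1+y)²] = 11,682.4413 / (412.9490 × 1.126782) = 25.10714.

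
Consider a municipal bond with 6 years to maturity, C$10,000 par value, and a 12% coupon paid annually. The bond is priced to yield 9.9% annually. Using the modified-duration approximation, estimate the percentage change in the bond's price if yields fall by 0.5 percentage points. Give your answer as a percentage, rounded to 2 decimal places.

+2.12%

Periodic yield y = 0.099. Modified duration first:
  t   CF        PV=CF/(1+0.099)^t    t·PV
  1     1,200.00     1,091.9017     1,091.9017
  2     1,200.00       993.5412     1,987.0823
  3     1,200.00       904.0411     2,712.1233
  4     1,200.00       822.6034     3,290.4134
  5     1,200.00       748.5017     3,742.5084
  6    11,200.00     6,356.7022    38,140.2134
  Σ                 10,917.2912    50,964.2425
P = 10,917.2912; D_Mac = 4.66821 yrs; D_mod = 4.66821/(1+0.099) = 4.24769 yrs.
ΔP/P ≈ -D_mod · Δy = -4.24769 × (-0.005) = +0.021238 = +2.1238%.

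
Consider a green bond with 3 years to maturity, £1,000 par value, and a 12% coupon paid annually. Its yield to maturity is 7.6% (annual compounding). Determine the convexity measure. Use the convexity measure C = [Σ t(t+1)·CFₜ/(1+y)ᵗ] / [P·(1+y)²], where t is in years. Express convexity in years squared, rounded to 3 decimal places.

With y = 0.076:
  t   CF        PV=CF/(1+0.076)^t    t·PV        t(t+1)·PV
  1       120.00       111.5242       111.5242         223.0483
  2       120.00       103.6470       207.2940         621.8820
  3     1,120.00       899.0445     2,697.1336      10,788.5345
  Σ                  1,114.2157     3,015.9518      11,633.4648
P = 1,114.2157.
Convexity = Σ t(t+1)·PV / [P·(1+y)²] = 11,633.4648 / (1,114.2157 × 1.157776) = 9.01810.

9.018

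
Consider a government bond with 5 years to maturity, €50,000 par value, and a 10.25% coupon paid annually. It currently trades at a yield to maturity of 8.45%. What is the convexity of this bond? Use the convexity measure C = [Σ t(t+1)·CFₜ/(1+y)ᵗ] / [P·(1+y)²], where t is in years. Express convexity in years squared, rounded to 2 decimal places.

With y = 0.0845:
  t   CF        PV=CF/(1+0.0845)^t    t·PV        t(t+1)·PV
  1     5,125.00     4,725.6800     4,725.6800       9,451.3601
  2     5,125.00     4,357.4735     8,714.9470      26,144.8411
  3     5,125.00     4,017.9562    12,053.8687      48,215.4747
  4     5,125.00     3,704.8928    14,819.5711      74,097.8557
  5    55,125.00    36,745.2174   183,726.0868   1,102,356.5208
  Σ                 53,551.2199   224,040.1537   1,260,266.0524
P = 53,551.2199.
Convexity = Σ t(t+1)·PV / [P·(1+y)²] = 1,260,266.0524 / (53,551.2199 × 1.176140) = 20.00939.

20.01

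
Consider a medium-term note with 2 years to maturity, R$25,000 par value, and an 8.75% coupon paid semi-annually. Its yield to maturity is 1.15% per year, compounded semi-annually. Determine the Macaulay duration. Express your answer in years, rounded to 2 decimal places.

1.89 years

Periodic yield y = 0.00575. Discount each cash flow and weight by its period:
  t   CF        PV=CF/(1+0.00575)^t    t·PV
  1     1,093.75     1,087.4969     1,087.4969
  2     1,093.75     1,081.2795     2,162.5591
  3     1,093.75     1,075.0977     3,225.2932
  4    26,093.75    25,502.1228   102,008.4911
  Σ                 28,745.9969   108,483.8402
Price P = Σ PV = 28,745.9969.
Macaulay duration = Σ(t·PV) / P = 108,483.8402 / 28,745.9969 = 3.77388 half-year periods.
In years: 3.77388 / 2 = 1.88694 years.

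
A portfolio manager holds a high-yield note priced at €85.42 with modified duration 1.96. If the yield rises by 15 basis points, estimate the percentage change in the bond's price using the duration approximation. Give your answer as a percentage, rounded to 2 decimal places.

Duration approximation: ΔP/P ≈ -D_mod · Δy = -1.96 × (+0.0015) = -0.002940.
As a percentage: -0.2940%.

-0.29%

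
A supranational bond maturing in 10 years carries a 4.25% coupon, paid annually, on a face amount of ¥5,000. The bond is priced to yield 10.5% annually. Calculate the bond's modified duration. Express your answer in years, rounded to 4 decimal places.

7.0813 years

Periodic yield y = 0.105. First find Macaulay duration:
  t   CF        PV=CF/(1+0.105)^t    t·PV
  1       212.50       192.3077       192.3077
  2       212.50       174.0341       348.0682
  3       212.50       157.4969       472.4908
  4       212.50       142.5312       570.1246
  5       212.50       128.9875       644.9374
  6       212.50       116.7307       700.3845
  7       212.50       105.6387       739.4708
  8       212.50        95.6006       764.8050
  9       212.50        86.5164       778.6476
  10    5,212.50     1,920.5397    19,205.3969
  Σ                  3,120.3835    24,416.6335
P = 3,120.3835; Macaulay duration = 24,416.6335 / 3,120.3835 = 7.82488 years.
Modified duration = D_Mac / (1 + y) = 7.82488 / 1.105 = 7.08134 years.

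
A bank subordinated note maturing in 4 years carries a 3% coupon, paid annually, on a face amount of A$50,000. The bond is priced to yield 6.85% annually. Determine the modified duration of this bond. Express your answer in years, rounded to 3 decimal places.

Periodic yield y = 0.0685. First find Macaulay duration:
  t   CF        PV=CF/(1+0.0685)^t    t·PV
  1     1,500.00     1,403.8372     1,403.8372
  2     1,500.00     1,313.8392     2,627.6783
  3     1,500.00     1,229.6108     3,688.8325
  4    51,500.00    39,510.1904   158,040.7618
  Σ                 43,457.4776   165,761.1098
P = 43,457.4776; Macaulay duration = 165,761.1098 / 43,457.4776 = 3.81433 years.
Modified duration = D_Mac / (1 + y) = 3.81433 / 1.0685 = 3.56980 years.

3.570 years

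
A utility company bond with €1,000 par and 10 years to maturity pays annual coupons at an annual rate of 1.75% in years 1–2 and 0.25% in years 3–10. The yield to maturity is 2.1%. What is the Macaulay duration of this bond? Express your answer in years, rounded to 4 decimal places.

9.5928 years

Periodic yield y = 0.021. Discount each cash flow and weight by its year:
  t   CF        PV=CF/(1+0.021)^t    t·PV
  1        17.50        17.1401        17.1401
  2        17.50        16.7875        33.5750
  3         2.50         2.3489         7.0467
  4         2.50         2.3006         9.2023
  5         2.50         2.2533        11.2663
  6         2.50         2.2069        13.2415
  7         2.50         2.1615        15.1307
  8         2.50         2.1171        16.9365
  9         2.50         2.0735        18.6617
  10    1,002.50       814.3797     8,143.7974
  Σ                    863.7691     8,285.9981
Price P = Σ PV = 863.7691.
Macaulay duration = Σ(t·PV) / P = 8,285.9981 / 863.7691 = 9.59284 years.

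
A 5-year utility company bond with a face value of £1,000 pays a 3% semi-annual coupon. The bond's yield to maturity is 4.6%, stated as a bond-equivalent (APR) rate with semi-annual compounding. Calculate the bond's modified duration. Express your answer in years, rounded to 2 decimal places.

Periodic yield y = 0.023. First find Macaulay duration:
  t   CF        PV=CF/(1+0.023)^t    t·PV
  1        15.00        14.6628        14.6628
  2        15.00        14.3331        28.6662
  3        15.00        14.0108        42.0325
  4        15.00        13.6958        54.7834
  5        15.00        13.3879        66.9396
  6        15.00        13.0869        78.5215
  7        15.00        12.7927        89.5488
  8        15.00        12.5051       100.0406
  9        15.00        12.2239       110.0153
  10    1,015.00       808.5553     8,085.5526
  Σ                    929.2543     8,670.7632
P = 929.2543; Macaulay duration = 8,670.7632 / 929.2543 = 9.33088 half-year periods = 4.66544 years.
Modified duration = D_Mac / (1 + y) = 4.66544 / 1.023 = 4.56055 years.

4.56 years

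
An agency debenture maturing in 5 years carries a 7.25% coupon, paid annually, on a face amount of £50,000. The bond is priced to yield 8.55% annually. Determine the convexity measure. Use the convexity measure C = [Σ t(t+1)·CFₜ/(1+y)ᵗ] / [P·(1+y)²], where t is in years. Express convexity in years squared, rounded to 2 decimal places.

21.09

With y = 0.0855:
  t   CF        PV=CF/(1+0.0855)^t    t·PV        t(t+1)·PV
  1     3,625.00     3,339.4749     3,339.4749       6,678.9498
  2     3,625.00     3,076.4393     6,152.8787      18,458.6360
  3     3,625.00     2,834.1219     8,502.3657      34,009.4629
  4     3,625.00     2,610.8908    10,443.5630      52,217.8150
  5    53,625.00    35,581.0014   177,905.0068   1,067,430.0406
  Σ                 47,441.9282   206,343.2891   1,178,794.9043
P = 47,441.9282.
Convexity = Σ t(t+1)·PV / [P·(1+y)²] = 1,178,794.9043 / (47,441.9282 × 1.178310) = 21.08707.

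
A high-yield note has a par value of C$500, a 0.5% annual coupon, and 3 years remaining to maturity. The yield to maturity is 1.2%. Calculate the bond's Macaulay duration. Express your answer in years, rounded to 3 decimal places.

Periodic yield y = 0.012. Discount each cash flow and weight by its year:
  t   CF        PV=CF/(1+0.012)^t    t·PV
  1         2.50         2.4704         2.4704
  2         2.50         2.4411         4.8821
  3       502.50       484.8356     1,454.5069
  Σ                    489.7470     1,461.8594
Price P = Σ PV = 489.7470.
Macaulay duration = Σ(t·PV) / P = 1,461.8594 / 489.7470 = 2.98493 years.

2.985 years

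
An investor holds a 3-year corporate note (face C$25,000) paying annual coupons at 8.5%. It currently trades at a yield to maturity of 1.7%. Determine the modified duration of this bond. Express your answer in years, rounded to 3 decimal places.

2.745 years

Periodic yield y = 0.017. First find Macaulay duration:
  t   CF        PV=CF/(1+0.017)^t    t·PV
  1     2,125.00     2,089.4789     2,089.4789
  2     2,125.00     2,054.5515     4,109.1030
  3    27,125.00    25,787.3603    77,362.0809
  Σ                 29,931.3906    83,560.6627
P = 29,931.3906; Macaulay duration = 83,560.6627 / 29,931.3906 = 2.79174 years.
Modified duration = D_Mac / (1 + y) = 2.79174 / 1.017 = 2.74507 years.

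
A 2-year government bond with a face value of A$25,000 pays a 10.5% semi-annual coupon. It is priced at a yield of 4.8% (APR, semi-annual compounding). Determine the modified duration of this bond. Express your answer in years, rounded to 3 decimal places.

Periodic yield y = 0.024. First find Macaulay duration:
  t   CF        PV=CF/(1+0.024)^t    t·PV
  1     1,312.50     1,281.7383     1,281.7383
  2     1,312.50     1,251.6975     2,503.3951
  3     1,312.50     1,222.3609     3,667.0826
  4    26,312.50    23,931.0793    95,724.3174
  Σ                 27,686.8760   103,176.5334
P = 27,686.8760; Macaulay duration = 103,176.5334 / 27,686.8760 = 3.72655 half-year periods = 1.86328 years.
Modified duration = D_Mac / (1 + y) = 1.86328 / 1.024 = 1.81960 years.

1.820 years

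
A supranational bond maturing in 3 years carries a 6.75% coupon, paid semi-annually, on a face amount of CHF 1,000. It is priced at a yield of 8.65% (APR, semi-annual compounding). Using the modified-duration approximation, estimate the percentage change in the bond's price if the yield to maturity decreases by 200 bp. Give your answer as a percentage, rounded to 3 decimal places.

+5.288%

Periodic yield y = 0.04325. Modified duration first:
  t   CF        PV=CF/(1+0.04325)^t    t·PV
  1        33.75        32.3508        32.3508
  2        33.75        31.0097        62.0193
  3        33.75        29.7241        89.1723
  4        33.75        28.4918       113.9673
  5        33.75        27.3106       136.5532
  6     1,033.75       801.8353     4,811.0117
  Σ                    950.7223     5,245.0746
P = 950.7223; D_Mac = 5.51694 half-year periods = 2.75847 yrs; D_mod = 2.75847/(1+0.04325) = 2.64411 yrs.
ΔP/P ≈ -D_mod · Δy = -2.64411 × (-0.02) = +0.052882 = +5.2882%.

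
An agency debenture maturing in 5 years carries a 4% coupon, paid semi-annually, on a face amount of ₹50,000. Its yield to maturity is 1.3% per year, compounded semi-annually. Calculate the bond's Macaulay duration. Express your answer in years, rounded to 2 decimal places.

Periodic yield y = 0.0065. Discount each cash flow and weight by its period:
  t   CF        PV=CF/(1+0.0065)^t    t·PV
  1     1,000.00       993.5420       993.5420
  2     1,000.00       987.1257     1,974.2513
  3     1,000.00       980.7508     2,942.2523
  4     1,000.00       974.4171     3,897.6683
  5     1,000.00       968.1243     4,840.6213
  6     1,000.00       961.8721     5,771.2326
  7     1,000.00       955.6603     6,689.6221
  8     1,000.00       949.4886     7,595.9090
  9     1,000.00       943.3568     8,490.2113
  10   51,000.00    47,800.4939   478,004.9388
  Σ                 56,514.8315   521,200.2490
Price P = Σ PV = 56,514.8315.
Macaulay duration = Σ(t·PV) / P = 521,200.2490 / 56,514.8315 = 9.22236 half-year periods.
In years: 9.22236 / 2 = 4.61118 years.

4.61 years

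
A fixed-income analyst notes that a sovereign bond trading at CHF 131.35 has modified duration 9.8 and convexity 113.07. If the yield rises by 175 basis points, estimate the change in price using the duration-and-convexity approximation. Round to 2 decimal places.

Duration effect: -D_mod·Δy = -9.8 × (+0.0175) = -0.171500
Convexity effect: ½·C·(Δy)² = 0.5 × 113.07 × (0.0175)² = +0.01731384375
ΔP/P ≈ -0.171500 + 0.01731384375 = -0.15418615625
ΔP ≈ 131.35 × (-0.15418615625) = -20.2523516234375.

-CHF 20.25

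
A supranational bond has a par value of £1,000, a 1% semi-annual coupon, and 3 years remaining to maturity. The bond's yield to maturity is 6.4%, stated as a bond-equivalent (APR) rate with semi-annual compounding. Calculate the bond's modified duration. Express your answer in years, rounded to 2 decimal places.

Periodic yield y = 0.032. First find Macaulay duration:
  t   CF        PV=CF/(1+0.032)^t    t·PV
  1         5.00         4.8450         4.8450
  2         5.00         4.6947         9.3895
  3         5.00         4.5492        13.6475
  4         5.00         4.4081        17.6324
  5         5.00         4.2714        21.3571
  6     1,005.00       831.9321     4,991.5926
  Σ                    854.7005     5,058.4639
P = 854.7005; Macaulay duration = 5,058.4639 / 854.7005 = 5.91841 half-year periods = 2.95920 years.
Modified duration = D_Mac / (1 + y) = 2.95920 / 1.032 = 2.86744 years.

2.87 years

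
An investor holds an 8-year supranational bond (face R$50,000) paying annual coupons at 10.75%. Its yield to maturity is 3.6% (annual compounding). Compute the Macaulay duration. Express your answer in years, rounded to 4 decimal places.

Periodic yield y = 0.036. Discount each cash flow and weight by its year:
  t   CF        PV=CF/(1+0.036)^t    t·PV
  1     5,375.00     5,188.2239     5,188.2239
  2     5,375.00     5,007.9382    10,015.8763
  3     5,375.00     4,833.9171    14,501.7514
  4     5,375.00     4,665.9432    18,663.7728
  5     5,375.00     4,503.8062    22,519.0308
  6     5,375.00     4,347.3033    26,083.8195
  7     5,375.00     4,196.2387    29,373.6706
  8    55,375.00    41,728.7808   333,830.2464
  Σ                 74,472.1513   460,176.3918
Price P = Σ PV = 74,472.1513.
Macaulay duration = Σ(t·PV) / P = 460,176.3918 / 74,472.1513 = 6.17917 years.

6.1792 years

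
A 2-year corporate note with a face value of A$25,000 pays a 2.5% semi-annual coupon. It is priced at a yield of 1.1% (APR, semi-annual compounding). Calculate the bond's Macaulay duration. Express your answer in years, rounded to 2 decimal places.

1.96 years

Periodic yield y = 0.0055. Discount each cash flow and weight by its period:
  t   CF        PV=CF/(1+0.0055)^t    t·PV
  1       312.50       310.7907       310.7907
  2       312.50       309.0907       618.1813
  3       312.50       307.4000       922.1999
  4    25,312.50    24,763.1986    99,052.7944
  Σ                 25,690.4799   100,903.9662
Price P = Σ PV = 25,690.4799.
Macaulay duration = Σ(t·PV) / P = 100,903.9662 / 25,690.4799 = 3.92768 half-year periods.
In years: 3.92768 / 2 = 1.96384 years.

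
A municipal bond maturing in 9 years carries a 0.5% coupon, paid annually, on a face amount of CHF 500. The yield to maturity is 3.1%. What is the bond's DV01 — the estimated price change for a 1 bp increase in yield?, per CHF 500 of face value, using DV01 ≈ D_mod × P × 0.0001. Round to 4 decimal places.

Periodic yield y = 0.031.
  t   CF        PV=CF/(1+0.031)^t    t·PV
  1         2.50         2.4248         2.4248
  2         2.50         2.3519         4.7038
  3         2.50         2.2812         6.8436
  4         2.50         2.2126         8.8504
  5         2.50         2.1461        10.7304
  6         2.50         2.0816        12.4893
  7         2.50         2.0190        14.1328
  8         2.50         1.9583        15.6661
  9       502.50       381.7755     3,435.9797
  Σ                    399.2510     3,511.8210
P = 399.2510; D_Mac = 8.79602 yrs; D_mod = 8.53155 yrs.
DV01 ≈ 8.53155 × 399.2510 × 0.0001 = 0.340623.

CHF 0.3406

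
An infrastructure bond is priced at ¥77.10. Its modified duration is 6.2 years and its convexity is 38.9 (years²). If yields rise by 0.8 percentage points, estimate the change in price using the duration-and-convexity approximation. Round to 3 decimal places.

Duration effect: -D_mod·Δy = -6.2 × (+0.008) = -0.049600
Convexity effect: ½·C·(Δy)² = 0.5 × 38.9 × (0.008)² = +0.0012448
ΔP/P ≈ -0.049600 + 0.0012448 = -0.0483552
ΔP ≈ 77.10 × (-0.0483552) = -3.72818592.

-¥3.728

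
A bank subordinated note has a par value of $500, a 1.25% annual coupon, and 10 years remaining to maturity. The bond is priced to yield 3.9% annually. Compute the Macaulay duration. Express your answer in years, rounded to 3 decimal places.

Periodic yield y = 0.039. Discount each cash flow and weight by its year:
  t   CF        PV=CF/(1+0.039)^t    t·PV
  1         6.25         6.0154         6.0154
  2         6.25         5.7896        11.5792
  3         6.25         5.5723        16.7169
  4         6.25         5.3631        21.4525
  5         6.25         5.1618        25.8091
  6         6.25         4.9681        29.8084
  7         6.25         4.7816        33.4710
  8         6.25         4.6021        36.8168
  9         6.25         4.4294        39.8642
  10      506.25       345.3103     3,453.1032
  Σ                    391.9936     3,674.6366
Price P = Σ PV = 391.9936.
Macaulay duration = Σ(t·PV) / P = 3,674.6366 / 391.9936 = 9.37423 years.

9.374 years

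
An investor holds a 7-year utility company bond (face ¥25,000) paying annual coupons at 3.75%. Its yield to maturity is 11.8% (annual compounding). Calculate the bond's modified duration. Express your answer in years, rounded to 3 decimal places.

5.420 years

Periodic yield y = 0.118. First find Macaulay duration:
  t   CF        PV=CF/(1+0.118)^t    t·PV
  1       937.50       838.5510       838.5510
  2       937.50       750.0456     1,500.0912
  3       937.50       670.8816     2,012.6447
  4       937.50       600.0730     2,400.2919
  5       937.50       536.7379     2,683.6895
  6       937.50       480.0876     2,880.5254
  7    25,937.50    11,880.5211    83,163.6476
  Σ                 15,756.8977    95,479.4412
P = 15,756.8977; Macaulay duration = 95,479.4412 / 15,756.8977 = 6.05953 years.
Modified duration = D_Mac / (1 + y) = 6.05953 / 1.118 = 5.41998 years.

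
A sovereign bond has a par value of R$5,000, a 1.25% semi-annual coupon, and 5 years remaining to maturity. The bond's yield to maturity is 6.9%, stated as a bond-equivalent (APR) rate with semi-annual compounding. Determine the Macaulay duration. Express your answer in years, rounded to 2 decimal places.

Periodic yield y = 0.0345. Discount each cash flow and weight by its period:
  t   CF        PV=CF/(1+0.0345)^t    t·PV
  1        31.25        30.2078        30.2078
  2        31.25        29.2004        58.4008
  3        31.25        28.2266        84.6798
  4        31.25        27.2853       109.1410
  5        31.25        26.3753       131.8765
  6        31.25        25.4957       152.9742
  7        31.25        24.6454       172.5181
  8        31.25        23.8235       190.5882
  9        31.25        23.0290       207.2612
  10    5,031.25     3,584.0243    35,840.2432
  Σ                  3,822.3134    36,977.8910
Price P = Σ PV = 3,822.3134.
Macaulay duration = Σ(t·PV) / P = 36,977.8910 / 3,822.3134 = 9.67422 half-year periods.
In years: 9.67422 / 2 = 4.83711 years.

4.84 years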